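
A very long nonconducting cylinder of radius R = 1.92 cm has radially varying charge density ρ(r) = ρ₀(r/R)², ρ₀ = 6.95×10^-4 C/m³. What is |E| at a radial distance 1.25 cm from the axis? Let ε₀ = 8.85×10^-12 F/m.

Choose a coaxial cylinder of radius r = 1.25 cm (arbitrary length L) as the Gaussian surface (r < R).
Integrating ρ over the cross-section to radius r: λ_enc = (2πρ₀/R²) ∫₀^r r'^3 dr' = 2πρ₀ r^4/(4·R²) = 7.23×10^-8 C/m.
Applying ∮E·dA = Q_enc/ε₀ with the end caps contributing no flux:
E = |λ_enc|/(2πε₀r) = (7.23×10^-8)/(2π·8.85×10^-12·0.0125) = 1.04×10^5 N/C.

|E| ≈ 1.04×10^5 N/C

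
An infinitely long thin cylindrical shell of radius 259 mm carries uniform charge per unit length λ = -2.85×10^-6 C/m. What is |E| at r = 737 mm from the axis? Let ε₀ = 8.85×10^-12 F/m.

By cylindrical symmetry E is radial; use a coaxial Gaussian cylinder of radius 737 mm and length L (r > 259 mm).
The full line charge is enclosed: λ_enc = -2.85×10^-6 C/m.
Gauss's law: E·2πrL = λ_enc L/ε₀.
E = |λ_enc|/(2πε₀r) = (2.85e-6)/(2π·8.85×10^-12·0.737) = 6.95×10^4 N/C.

E ≈ 6.95×10^4 N/C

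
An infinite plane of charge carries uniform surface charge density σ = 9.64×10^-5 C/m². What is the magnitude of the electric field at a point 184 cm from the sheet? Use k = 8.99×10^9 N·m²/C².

5.45×10^6 V/m

By planar symmetry E is perpendicular to the sheet and uniform; use a Gaussian pillbox with flat faces of area A on each side of the sheet.
Flux Φ = 2EA and Q_enc = σA, so 2EA = σA/ε₀ ⇒ E = |σ|/(2ε₀), independent of distance.
E = 2πk|σ| = 2π(8.99×10^9)(9.64×10^-5) = 5.45×10^6 N/C.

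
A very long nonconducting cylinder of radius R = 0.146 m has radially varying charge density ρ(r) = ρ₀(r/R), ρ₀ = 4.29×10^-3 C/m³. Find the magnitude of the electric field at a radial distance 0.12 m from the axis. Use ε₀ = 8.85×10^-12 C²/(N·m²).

|E| ≈ 1.59×10^7 N/C

Choose a coaxial cylinder of radius r = 0.12 m (arbitrary length L) as the Gaussian surface (r < R).
Integrating ρ over the cross-section to radius r: λ_enc = (2πρ₀/R) ∫₀^r r'^2 dr' = 2πρ₀ r^3/(3·R) = 1.063×10^-4 C/m.
Applying ∮E·dA = Q_enc/ε₀ with the end caps contributing no flux:
E = |λ_enc|/(2πε₀r) = (1.063×10^-4)/(2π·8.85×10^-12·0.12) = 1.59×10^7 N/C.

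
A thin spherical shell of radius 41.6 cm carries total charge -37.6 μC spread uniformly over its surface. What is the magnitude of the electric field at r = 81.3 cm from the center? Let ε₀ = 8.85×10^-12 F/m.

Take a concentric spherical Gaussian surface of radius r = 81.3 cm (r > 41.6 cm).
The entire shell is enclosed: Q_enc = -3.76×10^-5 C.
Gauss's law: E·4πr² = Q_enc/ε₀.
E = |Q_enc|/(4πε₀r²) = (3.76×10^-5)/(4π·8.85×10^-12·(0.813)²) = 5.12×10^5 N/C.

E ≈ 5.12×10^5 V/m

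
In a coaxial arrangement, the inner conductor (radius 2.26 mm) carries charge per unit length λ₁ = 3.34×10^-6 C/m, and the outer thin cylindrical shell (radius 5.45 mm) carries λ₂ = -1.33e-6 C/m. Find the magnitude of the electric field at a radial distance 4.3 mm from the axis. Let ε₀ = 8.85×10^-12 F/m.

|E| ≈ 1.40×10^7 N/C

Take a coaxial cylindrical Gaussian surface of radius r = 4.3 mm and length L (between the conductors, 2.26 mm < r < 5.45 mm).
The shell at 5.45 mm lies outside the Gaussian surface, so λ_enc = λ₁ = 3.34×10^-6 C/m.
By Gauss's law (flux through the curved wall only), E·2πrL = λ_enc L/ε₀.
E = |λ_enc|/(2πε₀r) = (3.34×10^-6)/(2π·8.85×10^-12·0.0043) = 1.40×10^7 N/C.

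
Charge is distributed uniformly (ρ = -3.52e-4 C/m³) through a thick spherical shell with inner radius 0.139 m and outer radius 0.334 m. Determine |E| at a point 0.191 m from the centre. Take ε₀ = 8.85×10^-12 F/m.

|E| = 1.56×10^6 N/C

By spherical symmetry E is radial; choose a Gaussian sphere of radius r = 0.191 m (within the shell material, 0.139 m < r < 0.334 m).
Only the shell between 0.139 m and r is enclosed: Q_enc = ρ·(4π/3)(r³ − a³) = (-3.52×10^-4)·(4π/3)·((0.191)³ − (0.139)³) = -6.314×10^-6 C.
Gauss's law: E·4πr² = Q_enc/ε₀.
E = |Q_enc|/(4πε₀r²) = (6.314×10^-6)/(4π·8.85×10^-12·(0.191)²) = 1.56×10^6 N/C.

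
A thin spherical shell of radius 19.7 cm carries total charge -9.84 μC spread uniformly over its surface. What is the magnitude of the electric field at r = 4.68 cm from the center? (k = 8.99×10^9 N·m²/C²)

Use a concentric Gaussian sphere at r = 4.68 cm (inside the shell, r < 19.7 cm).
All the charge is outside the Gaussian surface: Q_enc = 0, hence E = 0 everywhere inside the shell.

E = 0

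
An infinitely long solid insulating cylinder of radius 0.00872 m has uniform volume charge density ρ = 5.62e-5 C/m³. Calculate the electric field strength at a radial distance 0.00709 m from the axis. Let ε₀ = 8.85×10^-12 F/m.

By cylindrical symmetry E is radial; use a coaxial Gaussian cylinder of radius 0.00709 m and length L (r < R).
Enclosed charge per unit length: λ_enc = ρ·πr² = (5.62×10^-5)π(0.00709)² = 8.875×10^-9 C/m.
Since E is radial and uniform over the curved surface, Φ = E·2πrL = Q_enc/ε₀ = λ_enc L/ε₀.
E = |λ_enc|/(2πε₀r) = (8.875×10^-9)/(2π·8.85×10^-12·0.00709) = 2.25e4 N/C.

2.25×10^4 N/C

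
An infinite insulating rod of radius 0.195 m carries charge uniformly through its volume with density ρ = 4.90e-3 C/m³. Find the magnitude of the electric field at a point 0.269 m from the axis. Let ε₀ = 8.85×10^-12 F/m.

By cylindrical symmetry E is radial; use a coaxial Gaussian cylinder of radius 0.269 m and length L (r > 0.195 m, full cross-section enclosed).
λ_enc = ρ·πR² = (4.90×10^-3)π(0.195)² = 5.853e-4 C/m.
Since E is radial and uniform over the curved surface, Φ = E·2πrL = Q_enc/ε₀ = λ_enc L/ε₀.
E = |λ_enc|/(2πε₀r) = (5.853e-4)/(2π·8.85×10^-12·0.269) = 3.91×10^7 N/C.

E ≈ 3.91×10^7 N/C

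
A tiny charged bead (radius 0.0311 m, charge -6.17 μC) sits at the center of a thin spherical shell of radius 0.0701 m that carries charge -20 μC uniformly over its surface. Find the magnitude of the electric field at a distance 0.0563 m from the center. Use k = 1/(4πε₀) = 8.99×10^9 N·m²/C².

Symmetry ⇒ E = E(r) r̂. Gaussian sphere of radius r = 0.0563 m (between the bodies, 0.0311 m < r < 0.0701 m).
Only the inner charge is enclosed; the outer shell contributes nothing inside itself. Q_enc = -6.17 μC = -6.17e-6 C.
Applying ∮E·dA = Q_enc/ε₀ with Φ = E(4πr²):
E = k|Q_enc|/r² = (8.99×10^9)(6.17×10^-6)/(0.0563)² = 1.75×10^7 N/C.

E ≈ 1.75e7 N/C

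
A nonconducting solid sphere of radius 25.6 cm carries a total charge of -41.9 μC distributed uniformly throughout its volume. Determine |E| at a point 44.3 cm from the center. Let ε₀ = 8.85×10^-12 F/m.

|E| = 1.92×10^6 V/m

Use a concentric Gaussian sphere at r = 44.3 cm (r > R, so the entire charge is enclosed).
Q_enc = -41.9 μC = -4.19×10^-5 C.
Since E is radial and uniform over the Gaussian sphere, Φ = E·4πr² = Q_enc/ε₀.
E = |Q_enc|/(4πε₀r²) = (4.19×10^-5)/(4π·8.85×10^-12·(0.443)²) = 1.92e6 N/C.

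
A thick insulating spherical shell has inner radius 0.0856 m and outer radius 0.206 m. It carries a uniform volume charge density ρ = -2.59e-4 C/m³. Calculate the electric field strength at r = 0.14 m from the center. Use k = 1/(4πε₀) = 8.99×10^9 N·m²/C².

E ≈ 1.05×10^6 V/m

Take a concentric spherical Gaussian surface of radius r = 0.14 m (within the shell material, 0.0856 m < r < 0.206 m).
Only the shell between 0.0856 m and r is enclosed: Q_enc = ρ·(4π/3)(r³ − a³) = (-2.59e-4)·(4π/3)·((0.14)³ − (0.0856)³) = -2.296×10^-6 C.
Since E is radial and uniform over the Gaussian sphere, Φ = E·4πr² = Q_enc/ε₀.
E = k|Q_enc|/r² = (8.99×10^9)(2.296e-6)/(0.14)² = 1.05e6 N/C.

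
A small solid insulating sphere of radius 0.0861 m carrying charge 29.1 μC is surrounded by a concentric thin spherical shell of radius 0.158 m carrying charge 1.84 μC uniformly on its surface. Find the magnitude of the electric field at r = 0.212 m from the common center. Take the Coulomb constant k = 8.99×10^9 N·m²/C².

E = 6.19e6 N/C

Use a concentric Gaussian sphere at r = 0.212 m (r > 0.158 m, enclosing both).
Q_enc = (29.1 μC) + (1.84 μC) = 3.094×10^-5 C.
By Gauss's law, ∮E·dA = E·4πr² = Q_enc/ε₀.
E = k|Q_enc|/r² = (8.99×10^9)(3.094e-5)/(0.212)² = 6.19e6 N/C.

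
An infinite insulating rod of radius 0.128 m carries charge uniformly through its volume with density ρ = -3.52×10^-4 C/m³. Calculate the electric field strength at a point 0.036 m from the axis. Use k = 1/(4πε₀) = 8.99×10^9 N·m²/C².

|E| = 7.16e5 V/m

By cylindrical symmetry E is radial; use a coaxial Gaussian cylinder of radius 0.036 m and length L (r < R).
Charge inside radius r per length L is ρ·πr²·L, so λ_enc = ρπr² = -1.433×10^-6 C/m.
Since E is radial and uniform over the curved surface, Φ = E·2πrL = Q_enc/ε₀ = λ_enc L/ε₀.
E = 2k|λ_enc|/r = 2(8.99×10^9)(1.433×10^-6)/(0.036) = 7.16×10^5 N/C.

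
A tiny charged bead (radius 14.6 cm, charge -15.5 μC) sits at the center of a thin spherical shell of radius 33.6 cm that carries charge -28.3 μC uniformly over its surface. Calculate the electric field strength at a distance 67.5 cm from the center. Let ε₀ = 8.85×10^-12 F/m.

Use a concentric Gaussian sphere at r = 67.5 cm (r > 33.6 cm, enclosing both).
Q_enc = (-15.5 μC) + (-28.3 μC) = -4.38×10^-5 C.
Gauss's law: E·4πr² = Q_enc/ε₀.
E = |Q_enc|/(4πε₀r²) = (4.38×10^-5)/(4π·8.85×10^-12·(0.675)²) = 8.64×10^5 N/C.

|E| ≈ 8.64×10^5 V/m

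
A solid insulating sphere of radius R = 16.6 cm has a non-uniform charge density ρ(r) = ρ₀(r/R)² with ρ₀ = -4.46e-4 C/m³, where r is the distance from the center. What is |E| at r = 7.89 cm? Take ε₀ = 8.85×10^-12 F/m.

Take a concentric spherical Gaussian surface of radius r = 7.89 cm (r < R).
Integrate the density: Q_enc = 4π ∫₀^r ρ₀(r'/R)^2 r'² dr' = 4πρ₀ r^5/(5·R²) = -1.244×10^-7 C.
Applying ∮E·dA = Q_enc/ε₀ with Φ = E(4πr²):
E = |Q_enc|/(4πε₀r²) = (1.244e-7)/(4π·8.85×10^-12·(0.0789)²) = 1.80e5 N/C.

|E| ≈ 1.80×10^5 N/C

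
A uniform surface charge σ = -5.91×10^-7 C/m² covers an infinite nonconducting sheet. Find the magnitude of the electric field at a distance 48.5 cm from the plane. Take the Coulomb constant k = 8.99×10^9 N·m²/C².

E = 3.34e4 N/C

Choose a cylindrical pillbox piercing the sheet, end faces (area A) parallel to it.
Flux Φ = 2EA and Q_enc = σA, so 2EA = σA/ε₀ ⇒ E = |σ|/(2ε₀), independent of distance.
E = 2πk|σ| = 2π(8.99×10^9)(5.91e-7) = 3.34e4 N/C.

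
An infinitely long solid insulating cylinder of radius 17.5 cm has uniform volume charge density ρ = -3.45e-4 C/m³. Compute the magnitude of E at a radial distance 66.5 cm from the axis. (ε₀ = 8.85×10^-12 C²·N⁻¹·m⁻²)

Choose a coaxial cylinder of radius r = 66.5 cm (arbitrary length L) as the Gaussian surface (r > 17.5 cm, full cross-section enclosed).
λ_enc = ρ·πR² = (-3.45×10^-4)π(0.175)² = -3.319×10^-5 C/m.
Applying ∮E·dA = Q_enc/ε₀ with the end caps contributing no flux:
E = |λ_enc|/(2πε₀r) = (3.319e-5)/(2π·8.85×10^-12·0.665) = 8.98e5 N/C.

E ≈ 8.98×10^5 N/C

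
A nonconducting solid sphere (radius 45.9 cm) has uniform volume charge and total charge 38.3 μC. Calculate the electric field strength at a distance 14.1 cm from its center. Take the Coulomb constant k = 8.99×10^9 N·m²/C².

Symmetry ⇒ E = E(r) r̂. Gaussian sphere of radius r = 14.1 cm (r < R).
Only the charge within r is enclosed: Q_enc = Q·(r/R)³ = (38.3 μC)·(14.1 cm/45.9 cm)³ = 1.11×10^-6 C.
By Gauss's law, ∮E·dA = E·4πr² = Q_enc/ε₀.
E = k|Q_enc|/r² = (8.99×10^9)(1.11e-6)/(0.141)² = 5.02×10^5 N/C.

E = 5.02×10^5 N/C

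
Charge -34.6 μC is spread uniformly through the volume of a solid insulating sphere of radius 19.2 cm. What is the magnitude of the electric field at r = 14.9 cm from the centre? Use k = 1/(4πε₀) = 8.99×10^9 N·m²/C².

Use a concentric Gaussian sphere at r = 14.9 cm (r < R).
Only the charge within r is enclosed: Q_enc = Q·(r/R)³ = (-34.6 μC)·(14.9 cm/19.2 cm)³ = -1.617×10^-5 C.
Applying ∮E·dA = Q_enc/ε₀ with Φ = E(4πr²):
E = k|Q_enc|/r² = (8.99×10^9)(1.617×10^-5)/(0.149)² = 6.55×10^6 N/C.

E ≈ 6.55e6 V/m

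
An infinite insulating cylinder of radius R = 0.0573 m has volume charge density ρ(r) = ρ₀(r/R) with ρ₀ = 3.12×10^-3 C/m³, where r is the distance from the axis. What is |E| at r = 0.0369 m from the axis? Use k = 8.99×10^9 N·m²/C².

Choose a coaxial cylinder of radius r = 0.0369 m (arbitrary length L) as the Gaussian surface (r < R).
λ_enc = ∫₀^r ρ(r')·2πr' dr' = (2πρ₀/R)·r^3/3 = 5.73×10^-6 C/m.
Applying ∮E·dA = Q_enc/ε₀ with the end caps contributing no flux:
E = 2k|λ_enc|/r = 2(8.99×10^9)(5.73e-6)/(0.0369) = 2.79×10^6 N/C.

|E| ≈ 2.79×10^6 N/C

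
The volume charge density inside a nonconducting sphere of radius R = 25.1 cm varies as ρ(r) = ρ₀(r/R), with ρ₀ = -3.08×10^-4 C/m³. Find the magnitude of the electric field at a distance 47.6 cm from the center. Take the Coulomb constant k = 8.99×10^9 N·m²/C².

E = 6.07×10^5 N/C

Take a concentric spherical Gaussian surface of radius r = 47.6 cm (r > R, all charge enclosed).
Q_enc = 4π ∫₀^R ρ₀(r'/R)^1 r'² dr' = 4πρ₀R³/4 = -1.53×10^-5 C.
Since E is radial and uniform over the Gaussian sphere, Φ = E·4πr² = Q_enc/ε₀.
E = k|Q_enc|/r² = (8.99×10^9)(1.53e-5)/(0.476)² = 6.07×10^5 N/C.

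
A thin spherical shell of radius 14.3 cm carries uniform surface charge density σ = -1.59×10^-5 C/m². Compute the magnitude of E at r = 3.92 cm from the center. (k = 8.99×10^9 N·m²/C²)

E = 0

Take a concentric spherical Gaussian surface of radius r = 3.92 cm (inside the shell, r < 14.3 cm).
All the charge is outside the Gaussian surface: Q_enc = 0, hence E = 0 everywhere inside the shell.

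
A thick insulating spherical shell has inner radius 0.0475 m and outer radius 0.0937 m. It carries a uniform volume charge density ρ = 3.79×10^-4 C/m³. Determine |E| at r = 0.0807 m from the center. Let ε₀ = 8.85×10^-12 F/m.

E = 9.17e5 N/C

Take a concentric spherical Gaussian surface of radius r = 0.0807 m (within the shell material, 0.0475 m < r < 0.0937 m).
Only the shell between 0.0475 m and r is enclosed: Q_enc = ρ·(4π/3)(r³ − a³) = (3.79×10^-4)·(4π/3)·((0.0807)³ − (0.0475)³) = 6.642×10^-7 C.
Since E is radial and uniform over the Gaussian sphere, Φ = E·4πr² = Q_enc/ε₀.
E = |Q_enc|/(4πε₀r²) = (6.642×10^-7)/(4π·8.85×10^-12·(0.0807)²) = 9.17×10^5 N/C.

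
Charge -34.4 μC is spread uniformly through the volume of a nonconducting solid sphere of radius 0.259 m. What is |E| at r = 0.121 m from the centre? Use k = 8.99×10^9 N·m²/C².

|E| ≈ 2.15×10^6 V/m

Take a concentric spherical Gaussian surface of radius r = 0.121 m (r < R).
For a uniform sphere the enclosed fraction is (r/R)³, so Q_enc = (-34.4 μC)(0.121/0.259)³ = -3.508e-6 C.
Since E is radial and uniform over the Gaussian sphere, Φ = E·4πr² = Q_enc/ε₀.
E = k|Q_enc|/r² = (8.99×10^9)(3.508e-6)/(0.121)² = 2.15×10^6 N/C.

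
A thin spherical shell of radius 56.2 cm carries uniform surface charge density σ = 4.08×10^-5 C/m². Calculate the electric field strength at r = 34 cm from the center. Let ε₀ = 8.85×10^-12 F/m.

By spherical symmetry E is radial; choose a Gaussian sphere of radius r = 34 cm (inside the shell, r < 56.2 cm).
All the charge is outside the Gaussian surface: Q_enc = 0, hence E = 0 everywhere inside the shell.

E = 0 (no enclosed charge)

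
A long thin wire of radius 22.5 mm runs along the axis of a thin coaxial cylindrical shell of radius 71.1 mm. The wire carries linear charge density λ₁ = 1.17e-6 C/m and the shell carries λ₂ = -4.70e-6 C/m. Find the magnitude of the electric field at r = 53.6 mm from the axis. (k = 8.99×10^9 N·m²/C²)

|E| ≈ 3.92×10^5 N/C

Choose a coaxial cylinder of radius r = 53.6 mm (arbitrary length L) as the Gaussian surface (between the conductors, 22.5 mm < r < 71.1 mm).
Only the inner wire is enclosed; the outer shell contributes nothing inside itself. λ_enc = λ₁ = 1.17e-6 C/m.
By Gauss's law (flux through the curved wall only), E·2πrL = λ_enc L/ε₀.
E = 2k|λ_enc|/r = 2(8.99×10^9)(1.17×10^-6)/(0.0536) = 3.92e5 N/C.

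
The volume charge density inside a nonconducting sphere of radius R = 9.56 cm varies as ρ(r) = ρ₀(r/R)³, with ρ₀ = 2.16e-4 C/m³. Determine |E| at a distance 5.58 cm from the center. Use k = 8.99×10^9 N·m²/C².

Symmetry ⇒ E = E(r) r̂. Gaussian sphere of radius r = 5.58 cm (r < R).
Integrate the density: Q_enc = 4π ∫₀^r ρ₀(r'/R)^3 r'² dr' = 4πρ₀ r^6/(6·R³) = 1.563e-8 C.
Gauss's law: E·4πr² = Q_enc/ε₀.
E = k|Q_enc|/r² = (8.99×10^9)(1.563e-8)/(0.0558)² = 4.51×10^4 N/C.

4.51×10^4 N/C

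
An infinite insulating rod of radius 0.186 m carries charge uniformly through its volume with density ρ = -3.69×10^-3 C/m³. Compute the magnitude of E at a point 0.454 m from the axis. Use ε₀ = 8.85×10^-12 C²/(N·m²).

E = 1.59×10^7 N/C

By cylindrical symmetry E is radial; use a coaxial Gaussian cylinder of radius 0.454 m and length L (r > 0.186 m, full cross-section enclosed).
λ_enc = ρ·πR² = (-3.69e-3)π(0.186)² = -4.011×10^-4 C/m.
Applying ∮E·dA = Q_enc/ε₀ with the end caps contributing no flux:
E = |λ_enc|/(2πε₀r) = (4.011e-4)/(2π·8.85×10^-12·0.454) = 1.59×10^7 N/C.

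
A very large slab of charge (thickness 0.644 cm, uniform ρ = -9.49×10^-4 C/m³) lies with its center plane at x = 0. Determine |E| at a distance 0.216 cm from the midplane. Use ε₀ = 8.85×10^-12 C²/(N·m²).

By symmetry E is perpendicular to the slab. A Gaussian pillbox from −0.216 cm to +0.216 cm (face area A) lies entirely within the slab.
Q_enc = ρ·(2x)·A and flux = 2EA, so 2EA = 2ρxA/ε₀ ⇒ E = |ρ|x/ε₀.
E = (9.49e-4)(0.00216)/(8.85×10^-12) = 2.32e5 N/C.

E = 2.32×10^5 N/C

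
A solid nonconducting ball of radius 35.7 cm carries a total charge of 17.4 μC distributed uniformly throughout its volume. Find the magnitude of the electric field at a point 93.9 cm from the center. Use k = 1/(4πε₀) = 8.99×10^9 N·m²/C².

1.77×10^5 V/m

Take a concentric spherical Gaussian surface of radius r = 93.9 cm (r > R, so the entire charge is enclosed).
Q_enc = 17.4 μC = 1.74e-5 C.
Gauss's law: E·4πr² = Q_enc/ε₀.
E = k|Q_enc|/r² = (8.99×10^9)(1.74e-5)/(0.939)² = 1.77×10^5 N/C.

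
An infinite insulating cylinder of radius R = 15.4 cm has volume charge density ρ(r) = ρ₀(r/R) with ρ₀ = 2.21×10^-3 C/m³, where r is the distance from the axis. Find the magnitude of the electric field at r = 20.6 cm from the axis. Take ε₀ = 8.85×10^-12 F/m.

9.58×10^6 V/m

Take a coaxial cylindrical Gaussian surface of radius r = 20.6 cm and length L (r > R, full charge per length enclosed).
λ_enc = 2π ∫₀^R ρ₀(r'/R)^1 r' dr' = 2πρ₀R²/3 = 1.098×10^-4 C/m.
By Gauss's law (flux through the curved wall only), E·2πrL = λ_enc L/ε₀.
E = |λ_enc|/(2πε₀r) = (1.098e-4)/(2π·8.85×10^-12·0.206) = 9.58×10^6 N/C.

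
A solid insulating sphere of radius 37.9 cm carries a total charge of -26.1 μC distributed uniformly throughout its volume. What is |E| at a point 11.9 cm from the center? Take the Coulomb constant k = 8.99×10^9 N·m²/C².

Symmetry ⇒ E = E(r) r̂. Gaussian sphere of radius r = 11.9 cm (r < R).
For a uniform sphere the enclosed fraction is (r/R)³, so Q_enc = (-26.1 μC)(0.119/0.379)³ = -8.079e-7 C.
By Gauss's law, ∮E·dA = E·4πr² = Q_enc/ε₀.
E = k|Q_enc|/r² = (8.99×10^9)(8.079e-7)/(0.119)² = 5.13e5 N/C.

|E| = 5.13e5 N/C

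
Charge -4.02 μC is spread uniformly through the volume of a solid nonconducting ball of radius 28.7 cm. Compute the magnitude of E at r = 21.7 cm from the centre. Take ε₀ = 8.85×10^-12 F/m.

E ≈ 3.32e5 N/C

By spherical symmetry E is radial; choose a Gaussian sphere of radius r = 21.7 cm (r < R).
For a uniform sphere the enclosed fraction is (r/R)³, so Q_enc = (-4.02 μC)(0.217/0.287)³ = -1.738×10^-6 C.
By Gauss's law, ∮E·dA = E·4πr² = Q_enc/ε₀.
E = |Q_enc|/(4πε₀r²) = (1.738×10^-6)/(4π·8.85×10^-12·(0.217)²) = 3.32×10^5 N/C.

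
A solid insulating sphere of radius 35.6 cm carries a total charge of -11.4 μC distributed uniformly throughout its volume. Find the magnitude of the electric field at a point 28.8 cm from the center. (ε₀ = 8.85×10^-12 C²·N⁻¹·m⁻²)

6.54e5 N/C

Take a concentric spherical Gaussian surface of radius r = 28.8 cm (r < R).
For a uniform sphere the enclosed fraction is (r/R)³, so Q_enc = (-11.4 μC)(0.288/0.356)³ = -6.036×10^-6 C.
By Gauss's law, ∮E·dA = E·4πr² = Q_enc/ε₀.
E = |Q_enc|/(4πε₀r²) = (6.036×10^-6)/(4π·8.85×10^-12·(0.288)²) = 6.54e5 N/C.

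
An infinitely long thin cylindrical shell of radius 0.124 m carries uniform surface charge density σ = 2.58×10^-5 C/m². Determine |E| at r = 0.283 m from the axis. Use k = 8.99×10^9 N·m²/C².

|E| ≈ 1.28e6 N/C

Coaxial Gaussian cylinder, radius r = 0.283 m, length L (r > 0.124 m).
The whole shell is enclosed: λ_enc = σ·2πR = (2.58×10^-5)·2π·(0.124) = 2.01×10^-5 C/m.
By Gauss's law (flux through the curved wall only), E·2πrL = λ_enc L/ε₀.
E = 2k|λ_enc|/r = 2(8.99×10^9)(2.01e-5)/(0.283) = 1.28×10^6 N/C.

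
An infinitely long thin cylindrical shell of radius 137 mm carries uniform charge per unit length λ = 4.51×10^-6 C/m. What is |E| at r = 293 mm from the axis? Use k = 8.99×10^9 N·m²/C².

|E| = 2.77×10^5 V/m

By cylindrical symmetry E is radial; use a coaxial Gaussian cylinder of radius 293 mm and length L (r > 137 mm).
The full line charge is enclosed: λ_enc = 4.51×10^-6 C/m.
By Gauss's law (flux through the curved wall only), E·2πrL = λ_enc L/ε₀.
E = 2k|λ_enc|/r = 2(8.99×10^9)(4.51e-6)/(0.293) = 2.77×10^5 N/C.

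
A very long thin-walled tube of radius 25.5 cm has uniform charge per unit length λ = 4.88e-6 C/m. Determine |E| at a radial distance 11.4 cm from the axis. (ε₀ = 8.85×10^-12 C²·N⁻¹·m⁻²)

E = 0

Take a coaxial cylindrical Gaussian surface of radius r = 11.4 cm and length L (r < 25.5 cm, inside the shell).
All the surface charge lies outside this cylinder: Q_enc = 0, hence E = 0.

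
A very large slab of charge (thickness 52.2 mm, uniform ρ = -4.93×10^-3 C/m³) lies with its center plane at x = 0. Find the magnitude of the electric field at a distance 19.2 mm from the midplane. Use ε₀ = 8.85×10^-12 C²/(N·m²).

By symmetry E is perpendicular to the slab. A Gaussian pillbox from −19.2 mm to +19.2 mm (face area A) lies entirely within the slab.
Q_enc = ρ·(2x)·A and flux = 2EA, so 2EA = 2ρxA/ε₀ ⇒ E = |ρ|x/ε₀.
E = (4.93×10^-3)(0.0192)/(8.85×10^-12) = 1.07×10^7 N/C.

1.07×10^7 N/C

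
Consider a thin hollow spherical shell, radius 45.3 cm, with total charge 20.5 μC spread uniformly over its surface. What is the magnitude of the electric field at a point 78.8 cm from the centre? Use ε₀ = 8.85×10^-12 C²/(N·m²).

Take a concentric spherical Gaussian surface of radius r = 78.8 cm (r > 45.3 cm).
The entire shell is enclosed: Q_enc = 2.05×10^-5 C.
Applying ∮E·dA = Q_enc/ε₀ with Φ = E(4πr²):
E = |Q_enc|/(4πε₀r²) = (2.05×10^-5)/(4π·8.85×10^-12·(0.788)²) = 2.97×10^5 N/C.

E ≈ 2.97×10^5 N/C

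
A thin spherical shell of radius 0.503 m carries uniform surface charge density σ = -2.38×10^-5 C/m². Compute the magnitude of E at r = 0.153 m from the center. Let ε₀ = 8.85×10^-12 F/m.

|E| = 0 N/C

Take a concentric spherical Gaussian surface of radius r = 0.153 m (inside the shell, r < 0.503 m).
All the charge is outside the Gaussian surface: Q_enc = 0, hence E = 0 everywhere inside the shell.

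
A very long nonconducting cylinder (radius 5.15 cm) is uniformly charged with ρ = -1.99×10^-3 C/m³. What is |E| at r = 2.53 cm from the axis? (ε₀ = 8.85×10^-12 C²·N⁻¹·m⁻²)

|E| ≈ 2.84×10^6 N/C

Take a coaxial cylindrical Gaussian surface of radius r = 2.53 cm and length L (r < R).
Enclosed charge per unit length: λ_enc = ρ·πr² = (-1.99×10^-3)π(0.0253)² = -4.002×10^-6 C/m.
Gauss's law: E·2πrL = λ_enc L/ε₀.
E = |λ_enc|/(2πε₀r) = (4.002×10^-6)/(2π·8.85×10^-12·0.0253) = 2.84e6 N/C.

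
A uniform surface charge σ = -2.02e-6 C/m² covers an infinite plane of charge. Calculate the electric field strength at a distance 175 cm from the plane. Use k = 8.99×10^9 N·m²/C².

The symmetry is planar: E is normal to the sheet and the same magnitude on both sides. Take a pillbox straddling the sheet with end-cap area A.
Only the two end caps contribute flux: Φ = 2EA. With Q_enc = σA, Gauss's law gives E = |σ|/(2ε₀).
E = 2πk|σ| = 2π(8.99×10^9)(2.02×10^-6) = 1.14×10^5 N/C.

|E| = 1.14e5 N/C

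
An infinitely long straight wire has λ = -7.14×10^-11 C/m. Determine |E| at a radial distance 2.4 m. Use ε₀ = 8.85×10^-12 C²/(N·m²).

Choose a coaxial cylinder of radius r = 2.4 m (arbitrary length L) as the Gaussian surface.
Q_enc = λL, so λ_enc = -7.14×10^-11 C/m.
Since E is radial and uniform over the curved surface, Φ = E·2πrL = Q_enc/ε₀ = λ_enc L/ε₀.
E = |λ_enc|/(2πε₀r) = (7.14×10^-11)/(2π·8.85×10^-12·2.4) = 0.535 N/C.

|E| ≈ 0.535 V/m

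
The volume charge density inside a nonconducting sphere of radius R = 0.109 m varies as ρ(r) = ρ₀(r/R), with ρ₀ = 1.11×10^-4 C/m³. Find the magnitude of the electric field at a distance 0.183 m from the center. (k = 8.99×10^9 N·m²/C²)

Symmetry ⇒ E = E(r) r̂. Gaussian sphere of radius r = 0.183 m (r > R, all charge enclosed).
Q_enc = 4π ∫₀^R ρ₀(r'/R)^1 r'² dr' = 4πρ₀R³/4 = 4.516e-7 C.
By Gauss's law, ∮E·dA = E·4πr² = Q_enc/ε₀.
E = k|Q_enc|/r² = (8.99×10^9)(4.516×10^-7)/(0.183)² = 1.21e5 N/C.

E = 1.21×10^5 N/C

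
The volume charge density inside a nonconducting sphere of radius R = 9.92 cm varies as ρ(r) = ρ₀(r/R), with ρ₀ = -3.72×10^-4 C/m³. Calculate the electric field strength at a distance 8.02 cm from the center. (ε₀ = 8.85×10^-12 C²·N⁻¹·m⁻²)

Symmetry ⇒ E = E(r) r̂. Gaussian sphere of radius r = 8.02 cm (r < R).
Q_enc = ∫₀^r ρ(r')·4πr'² dr' = (4πρ₀/R) ∫₀^r r'^3 dr' = 4πρ₀ r^4/(4·R) = -4.874e-7 C.
By Gauss's law, ∮E·dA = E·4πr² = Q_enc/ε₀.
E = |Q_enc|/(4πε₀r²) = (4.874e-7)/(4π·8.85×10^-12·(0.0802)²) = 6.81×10^5 N/C.

|E| = 6.81×10^5 N/C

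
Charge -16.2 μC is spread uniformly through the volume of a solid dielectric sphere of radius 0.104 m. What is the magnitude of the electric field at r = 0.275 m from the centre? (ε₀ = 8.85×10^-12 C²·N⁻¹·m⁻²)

E = 1.93×10^6 V/m

Use a concentric Gaussian sphere at r = 0.275 m (r > R, so the entire charge is enclosed).
Q_enc = -16.2 μC = -1.62×10^-5 C.
By Gauss's law, ∮E·dA = E·4πr² = Q_enc/ε₀.
E = |Q_enc|/(4πε₀r²) = (1.62×10^-5)/(4π·8.85×10^-12·(0.275)²) = 1.93e6 N/C.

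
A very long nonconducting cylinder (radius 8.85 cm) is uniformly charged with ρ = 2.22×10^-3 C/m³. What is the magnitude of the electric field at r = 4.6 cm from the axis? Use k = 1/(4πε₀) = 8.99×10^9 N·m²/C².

By cylindrical symmetry E is radial; use a coaxial Gaussian cylinder of radius 4.6 cm and length L (r < R).
Charge inside radius r per length L is ρ·πr²·L, so λ_enc = ρπr² = 1.476×10^-5 C/m.
Since E is radial and uniform over the curved surface, Φ = E·2πrL = Q_enc/ε₀ = λ_enc L/ε₀.
E = 2k|λ_enc|/r = 2(8.99×10^9)(1.476e-5)/(0.046) = 5.77×10^6 N/C.

E ≈ 5.77×10^6 N/C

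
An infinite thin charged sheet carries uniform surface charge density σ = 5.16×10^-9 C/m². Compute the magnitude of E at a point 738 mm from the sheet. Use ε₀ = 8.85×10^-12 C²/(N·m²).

Choose a cylindrical pillbox piercing the sheet, end faces (area A) parallel to it.
Flux Φ = 2EA and Q_enc = σA, so 2EA = σA/ε₀ ⇒ E = |σ|/(2ε₀), independent of distance.
E = |σ|/(2ε₀) = (5.16×10^-9)/(2·8.85×10^-12) = 292 N/C.

|E| = 292 N/C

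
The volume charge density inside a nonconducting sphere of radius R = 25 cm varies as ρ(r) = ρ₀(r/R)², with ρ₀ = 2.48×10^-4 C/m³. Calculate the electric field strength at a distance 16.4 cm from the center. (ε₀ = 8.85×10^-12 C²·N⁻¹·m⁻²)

By spherical symmetry E is radial; choose a Gaussian sphere of radius r = 16.4 cm (r < R).
Q_enc = ∫₀^r ρ(r')·4πr'² dr' = (4πρ₀/R²) ∫₀^r r'^4 dr' = 4πρ₀ r^5/(5·R²) = 1.183e-6 C.
By Gauss's law, ∮E·dA = E·4πr² = Q_enc/ε₀.
E = |Q_enc|/(4πε₀r²) = (1.183×10^-6)/(4π·8.85×10^-12·(0.164)²) = 3.96×10^5 N/C.

E = 3.96e5 V/m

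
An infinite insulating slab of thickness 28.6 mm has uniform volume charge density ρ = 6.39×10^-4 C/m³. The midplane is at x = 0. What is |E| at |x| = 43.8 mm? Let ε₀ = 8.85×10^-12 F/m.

1.03×10^6 N/C

The point |x| = 43.8 mm lies outside the slab (half-thickness 0.0143 m). A symmetric pillbox spanning the full slab encloses Q_enc = ρ·d·A.
Flux = 2EA ⇒ E = |ρ|d/(2ε₀), independent of distance outside.
E = (6.39×10^-4)(0.0286)/(2·8.85×10^-12) = 1.03e6 N/C.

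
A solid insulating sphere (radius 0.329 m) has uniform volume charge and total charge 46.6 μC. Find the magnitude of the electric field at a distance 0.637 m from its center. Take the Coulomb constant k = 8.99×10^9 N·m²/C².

E = 1.03×10^6 N/C

Use a concentric Gaussian sphere at r = 0.637 m (r > R, so the entire charge is enclosed).
Q_enc = 46.6 μC = 4.66e-5 C.
By Gauss's law, ∮E·dA = E·4πr² = Q_enc/ε₀.
E = k|Q_enc|/r² = (8.99×10^9)(4.66e-5)/(0.637)² = 1.03×10^6 N/C.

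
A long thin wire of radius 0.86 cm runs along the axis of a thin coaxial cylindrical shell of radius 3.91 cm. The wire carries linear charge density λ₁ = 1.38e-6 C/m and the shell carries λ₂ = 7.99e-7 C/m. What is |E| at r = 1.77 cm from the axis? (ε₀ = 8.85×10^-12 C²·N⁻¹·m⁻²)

1.40e6 N/C

By cylindrical symmetry E is radial; use a coaxial Gaussian cylinder of radius 1.77 cm and length L (between the conductors, 0.86 cm < r < 3.91 cm).
Only the inner wire is enclosed; the outer shell contributes nothing inside itself. λ_enc = λ₁ = 1.38e-6 C/m.
Since E is radial and uniform over the curved surface, Φ = E·2πrL = Q_enc/ε₀ = λ_enc L/ε₀.
E = |λ_enc|/(2πε₀r) = (1.38e-6)/(2π·8.85×10^-12·0.0177) = 1.40e6 N/C.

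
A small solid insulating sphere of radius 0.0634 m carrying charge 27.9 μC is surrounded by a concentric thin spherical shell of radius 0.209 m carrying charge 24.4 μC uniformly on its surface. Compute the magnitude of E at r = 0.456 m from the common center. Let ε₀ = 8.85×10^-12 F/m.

|E| ≈ 2.26×10^6 V/m

Symmetry ⇒ E = E(r) r̂. Gaussian sphere of radius r = 0.456 m (r > 0.209 m, enclosing both).
Q_enc = (27.9 μC) + (24.4 μC) = 5.23×10^-5 C.
Applying ∮E·dA = Q_enc/ε₀ with Φ = E(4πr²):
E = |Q_enc|/(4πε₀r²) = (5.23×10^-5)/(4π·8.85×10^-12·(0.456)²) = 2.26×10^6 N/C.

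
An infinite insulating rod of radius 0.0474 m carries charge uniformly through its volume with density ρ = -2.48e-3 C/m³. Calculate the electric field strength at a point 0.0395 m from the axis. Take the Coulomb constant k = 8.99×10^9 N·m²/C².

Coaxial Gaussian cylinder, radius r = 0.0395 m, length L (r < R).
Enclosed charge per unit length: λ_enc = ρ·πr² = (-2.48×10^-3)π(0.0395)² = -1.216e-5 C/m.
Gauss's law: E·2πrL = λ_enc L/ε₀.
E = 2k|λ_enc|/r = 2(8.99×10^9)(1.216×10^-5)/(0.0395) = 5.53×10^6 N/C.

E ≈ 5.53×10^6 N/C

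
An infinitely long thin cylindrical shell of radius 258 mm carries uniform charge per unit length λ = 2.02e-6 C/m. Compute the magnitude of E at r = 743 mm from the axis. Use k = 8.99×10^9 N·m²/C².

E = 4.89×10^4 N/C

Choose a coaxial cylinder of radius r = 743 mm (arbitrary length L) as the Gaussian surface (r > 258 mm).
The full line charge is enclosed: λ_enc = 2.02e-6 C/m.
By Gauss's law (flux through the curved wall only), E·2πrL = λ_enc L/ε₀.
E = 2k|λ_enc|/r = 2(8.99×10^9)(2.02×10^-6)/(0.743) = 4.89×10^4 N/C.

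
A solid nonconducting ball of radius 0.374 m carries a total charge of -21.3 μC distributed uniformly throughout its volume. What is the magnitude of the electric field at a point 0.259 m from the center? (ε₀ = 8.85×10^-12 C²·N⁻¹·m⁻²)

E = 9.48×10^5 N/C

Take a concentric spherical Gaussian surface of radius r = 0.259 m (r < R).
Only the charge within r is enclosed: Q_enc = Q·(r/R)³ = (-21.3 μC)·(0.259 m/0.374 m)³ = -7.074×10^-6 C.
Applying ∮E·dA = Q_enc/ε₀ with Φ = E(4πr²):
E = |Q_enc|/(4πε₀r²) = (7.074×10^-6)/(4π·8.85×10^-12·(0.259)²) = 9.48×10^5 N/C.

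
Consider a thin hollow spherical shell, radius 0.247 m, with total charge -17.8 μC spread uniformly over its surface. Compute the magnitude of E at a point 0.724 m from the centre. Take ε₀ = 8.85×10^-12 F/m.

|E| = 3.05e5 N/C

Symmetry ⇒ E = E(r) r̂. Gaussian sphere of radius r = 0.724 m (r > 0.247 m).
The entire shell is enclosed: Q_enc = -1.78e-5 C.
By Gauss's law, ∮E·dA = E·4πr² = Q_enc/ε₀.
E = |Q_enc|/(4πε₀r²) = (1.78e-5)/(4π·8.85×10^-12·(0.724)²) = 3.05×10^5 N/C.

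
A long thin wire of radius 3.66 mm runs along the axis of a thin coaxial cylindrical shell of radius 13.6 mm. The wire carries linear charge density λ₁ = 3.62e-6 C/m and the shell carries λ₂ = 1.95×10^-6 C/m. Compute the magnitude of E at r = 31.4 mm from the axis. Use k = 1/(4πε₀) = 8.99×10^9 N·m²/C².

Coaxial Gaussian cylinder, radius r = 31.4 mm, length L (r > 13.6 mm, enclosing both).
λ_enc = λ₁ + λ₂ = (3.62×10^-6) + (1.95×10^-6) = 5.57×10^-6 C/m.
Gauss's law: E·2πrL = λ_enc L/ε₀.
E = 2k|λ_enc|/r = 2(8.99×10^9)(5.57×10^-6)/(0.0314) = 3.19e6 N/C.

E = 3.19×10^6 V/m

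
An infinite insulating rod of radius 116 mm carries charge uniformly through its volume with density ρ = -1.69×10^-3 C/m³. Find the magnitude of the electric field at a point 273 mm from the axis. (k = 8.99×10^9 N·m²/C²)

E = 4.71×10^6 V/m

Take a coaxial cylindrical Gaussian surface of radius r = 273 mm and length L (r > 116 mm, full cross-section enclosed).
λ_enc = ρ·πR² = (-1.69×10^-3)π(0.116)² = -7.144×10^-5 C/m.
Gauss's law: E·2πrL = λ_enc L/ε₀.
E = 2k|λ_enc|/r = 2(8.99×10^9)(7.144×10^-5)/(0.273) = 4.71×10^6 N/C.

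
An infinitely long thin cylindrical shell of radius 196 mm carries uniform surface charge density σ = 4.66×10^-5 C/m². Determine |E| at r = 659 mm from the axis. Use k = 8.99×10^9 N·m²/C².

Coaxial Gaussian cylinder, radius r = 659 mm, length L (r > 196 mm).
The whole shell is enclosed: λ_enc = σ·2πR = (4.66×10^-5)·2π·(0.196) = 5.739e-5 C/m.
Gauss's law: E·2πrL = λ_enc L/ε₀.
E = 2k|λ_enc|/r = 2(8.99×10^9)(5.739e-5)/(0.659) = 1.57×10^6 N/C.

|E| ≈ 1.57e6 N/C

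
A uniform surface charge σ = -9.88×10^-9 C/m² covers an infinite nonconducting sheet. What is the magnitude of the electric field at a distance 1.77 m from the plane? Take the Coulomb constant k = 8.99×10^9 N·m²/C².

E ≈ 558 V/m

Choose a cylindrical pillbox piercing the sheet, end faces (area A) parallel to it.
Only the two end caps contribute flux: Φ = 2EA. With Q_enc = σA, Gauss's law gives E = |σ|/(2ε₀).
E = 2πk|σ| = 2π(8.99×10^9)(9.88×10^-9) = 558 N/C.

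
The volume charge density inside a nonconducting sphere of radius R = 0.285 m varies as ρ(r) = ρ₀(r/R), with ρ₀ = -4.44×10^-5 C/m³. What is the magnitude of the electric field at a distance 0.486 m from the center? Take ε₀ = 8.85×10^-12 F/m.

Use a concentric Gaussian sphere at r = 0.486 m (r > R, all charge enclosed).
Q_enc = 4π ∫₀^R ρ₀(r'/R)^1 r'² dr' = 4πρ₀R³/4 = -3.229×10^-6 C.
Since E is radial and uniform over the Gaussian sphere, Φ = E·4πr² = Q_enc/ε₀.
E = |Q_enc|/(4πε₀r²) = (3.229×10^-6)/(4π·8.85×10^-12·(0.486)²) = 1.23×10^5 N/C.

E ≈ 1.23×10^5 N/C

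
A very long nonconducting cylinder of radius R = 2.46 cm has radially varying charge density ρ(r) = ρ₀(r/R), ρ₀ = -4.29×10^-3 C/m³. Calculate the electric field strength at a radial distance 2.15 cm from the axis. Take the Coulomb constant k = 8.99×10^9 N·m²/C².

|E| ≈ 3.04×10^6 N/C

Choose a coaxial cylinder of radius r = 2.15 cm (arbitrary length L) as the Gaussian surface (r < R).
λ_enc = ∫₀^r ρ(r')·2πr' dr' = (2πρ₀/R)·r^3/3 = -3.63×10^-6 C/m.
Gauss's law: E·2πrL = λ_enc L/ε₀.
E = 2k|λ_enc|/r = 2(8.99×10^9)(3.63e-6)/(0.0215) = 3.04×10^6 N/C.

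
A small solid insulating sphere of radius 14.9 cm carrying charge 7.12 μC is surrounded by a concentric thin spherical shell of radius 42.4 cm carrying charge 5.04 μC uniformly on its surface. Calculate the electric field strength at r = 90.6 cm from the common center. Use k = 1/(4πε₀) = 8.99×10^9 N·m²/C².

Take a concentric spherical Gaussian surface of radius r = 90.6 cm (r > 42.4 cm, enclosing both).
Q_enc = (7.12 μC) + (5.04 μC) = 1.216×10^-5 C.
Since E is radial and uniform over the Gaussian sphere, Φ = E·4πr² = Q_enc/ε₀.
E = k|Q_enc|/r² = (8.99×10^9)(1.216e-5)/(0.906)² = 1.33×10^5 N/C.

1.33×10^5 N/C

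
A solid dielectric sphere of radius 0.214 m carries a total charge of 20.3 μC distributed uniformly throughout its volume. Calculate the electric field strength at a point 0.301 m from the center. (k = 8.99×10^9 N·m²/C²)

Take a concentric spherical Gaussian surface of radius r = 0.301 m (r > R, so the entire charge is enclosed).
Q_enc = 20.3 μC = 2.03×10^-5 C.
Since E is radial and uniform over the Gaussian sphere, Φ = E·4πr² = Q_enc/ε₀.
E = k|Q_enc|/r² = (8.99×10^9)(2.03×10^-5)/(0.301)² = 2.01×10^6 N/C.

|E| = 2.01×10^6 N/C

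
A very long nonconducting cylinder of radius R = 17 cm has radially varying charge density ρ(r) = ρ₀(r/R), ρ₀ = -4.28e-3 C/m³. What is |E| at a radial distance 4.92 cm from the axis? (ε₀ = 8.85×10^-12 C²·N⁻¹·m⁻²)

Choose a coaxial cylinder of radius r = 4.92 cm (arbitrary length L) as the Gaussian surface (r < R).
λ_enc = ∫₀^r ρ(r')·2πr' dr' = (2πρ₀/R)·r^3/3 = -6.28e-6 C/m.
Since E is radial and uniform over the curved surface, Φ = E·2πrL = Q_enc/ε₀ = λ_enc L/ε₀.
E = |λ_enc|/(2πε₀r) = (6.28e-6)/(2π·8.85×10^-12·0.0492) = 2.30×10^6 N/C.

2.30×10^6 V/m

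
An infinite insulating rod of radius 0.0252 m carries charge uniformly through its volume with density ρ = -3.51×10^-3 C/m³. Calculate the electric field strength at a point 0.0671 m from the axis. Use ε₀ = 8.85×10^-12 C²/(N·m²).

E = 1.88×10^6 N/C

Take a coaxial cylindrical Gaussian surface of radius r = 0.0671 m and length L (r > 0.0252 m, full cross-section enclosed).
λ_enc = ρ·πR² = (-3.51e-3)π(0.0252)² = -7.003×10^-6 C/m.
Since E is radial and uniform over the curved surface, Φ = E·2πrL = Q_enc/ε₀ = λ_enc L/ε₀.
E = |λ_enc|/(2πε₀r) = (7.003×10^-6)/(2π·8.85×10^-12·0.0671) = 1.88×10^6 N/C.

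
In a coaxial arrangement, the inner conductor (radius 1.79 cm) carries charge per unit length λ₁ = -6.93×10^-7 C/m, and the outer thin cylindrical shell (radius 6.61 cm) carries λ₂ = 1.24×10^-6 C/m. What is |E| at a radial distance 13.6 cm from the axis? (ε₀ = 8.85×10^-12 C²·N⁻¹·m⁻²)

|E| = 7.23e4 N/C

Choose a coaxial cylinder of radius r = 13.6 cm (arbitrary length L) as the Gaussian surface (r > 6.61 cm, enclosing both).
λ_enc = λ₁ + λ₂ = (-6.93e-7) + (1.24×10^-6) = 5.47e-7 C/m.
Gauss's law: E·2πrL = λ_enc L/ε₀.
E = |λ_enc|/(2πε₀r) = (5.47×10^-7)/(2π·8.85×10^-12·0.136) = 7.23×10^4 N/C.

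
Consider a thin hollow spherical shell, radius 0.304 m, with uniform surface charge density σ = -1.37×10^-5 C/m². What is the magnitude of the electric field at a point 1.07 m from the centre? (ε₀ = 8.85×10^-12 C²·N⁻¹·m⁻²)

E = 1.25×10^5 N/C

Take a concentric spherical Gaussian surface of radius r = 1.07 m (r > 0.304 m).
The entire shell is enclosed: Q_enc = σ·4πR² = (-1.37×10^-5)·4π·(0.304)² = -1.591×10^-5 C.
Gauss's law: E·4πr² = Q_enc/ε₀.
E = |Q_enc|/(4πε₀r²) = (1.591×10^-5)/(4π·8.85×10^-12·(1.07)²) = 1.25×10^5 N/C.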